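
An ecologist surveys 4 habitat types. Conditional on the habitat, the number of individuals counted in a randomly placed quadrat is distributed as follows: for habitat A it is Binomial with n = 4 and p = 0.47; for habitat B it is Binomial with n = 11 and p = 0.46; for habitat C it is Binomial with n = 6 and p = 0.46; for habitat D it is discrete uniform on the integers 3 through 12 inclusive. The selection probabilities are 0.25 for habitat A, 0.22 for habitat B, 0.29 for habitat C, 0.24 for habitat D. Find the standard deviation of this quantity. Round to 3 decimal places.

Per component, A: μ=1.88, E[X²]=4.5308; B: μ=5.06, E[X²]=28.336; C: μ=2.76, E[X²]=9.108; D: μ=7.5, E[X²]=64.5.
E[X] = 0.25·1.88 + 0.22·5.06 + 0.29·2.76 + 0.24·7.5 = 4.1836.
E[X²] = 0.25·4.5308 + 0.22·28.336 + 0.29·9.108 + 0.24·64.5 = 25.4879.
Var(X) = E[X²] − (E[X])² = 25.4879 − 17.5025 = 7.98543.
SD(X) = √7.98543 = 2.82585.

2.826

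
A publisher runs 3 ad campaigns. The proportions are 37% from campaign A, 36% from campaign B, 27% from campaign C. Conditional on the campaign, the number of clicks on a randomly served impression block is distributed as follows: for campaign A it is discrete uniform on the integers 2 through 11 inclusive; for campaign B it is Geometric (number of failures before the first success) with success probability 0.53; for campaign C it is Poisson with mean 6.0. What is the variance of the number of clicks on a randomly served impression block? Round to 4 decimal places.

12.0380

Per component, A: μ=6.5, E[X²]=50.5; B: μ=0.886792, E[X²]=2.45959; C: μ=6, E[X²]=42.
E[X] = 0.37·6.5 + 0.36·0.886792 + 0.27·6 = 4.34425.
E[X²] = 0.37·50.5 + 0.36·2.45959 + 0.27·42 = 30.9105.
Var(X) = E[X²] − (E[X])² = 30.9105 − 18.8725 = 12.038.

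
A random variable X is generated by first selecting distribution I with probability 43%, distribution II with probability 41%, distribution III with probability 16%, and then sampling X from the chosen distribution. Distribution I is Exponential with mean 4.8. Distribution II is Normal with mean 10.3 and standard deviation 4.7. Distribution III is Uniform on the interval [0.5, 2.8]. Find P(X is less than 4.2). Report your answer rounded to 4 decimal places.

Conditional on each component, P(X < 4.2): I: 0.583138; II: 0.0971656; III: 1.
By total probability, P(X < 4.2) = 0.43·0.583138 + 0.41·0.0971656 + 0.16·1 = 0.450587.

0.4506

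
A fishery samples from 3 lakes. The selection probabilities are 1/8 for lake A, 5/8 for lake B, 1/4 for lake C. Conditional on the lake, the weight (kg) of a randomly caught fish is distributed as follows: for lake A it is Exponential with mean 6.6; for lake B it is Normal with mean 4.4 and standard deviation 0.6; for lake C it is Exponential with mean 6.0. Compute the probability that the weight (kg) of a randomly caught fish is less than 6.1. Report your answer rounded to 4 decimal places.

Conditional on each lake, P(X < 6.1): A: 0.603168; B: 0.997697; C: 0.638201.
By total probability, P(X < 6.1) = 0.125·0.603168 + 0.625·0.997697 + 0.25·0.638201 = 0.858507.

0.8585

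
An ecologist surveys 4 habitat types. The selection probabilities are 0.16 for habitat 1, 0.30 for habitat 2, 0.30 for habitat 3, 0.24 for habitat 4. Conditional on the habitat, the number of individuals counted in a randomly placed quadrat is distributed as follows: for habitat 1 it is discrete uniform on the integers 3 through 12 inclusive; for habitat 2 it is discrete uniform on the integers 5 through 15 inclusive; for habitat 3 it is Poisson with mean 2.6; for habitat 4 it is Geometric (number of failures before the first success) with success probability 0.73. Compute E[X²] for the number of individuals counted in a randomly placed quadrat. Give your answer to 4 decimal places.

For each component E[X²] = Var + (mean)², giving 1: 64.5; 2: 110; 3: 9.36; 4: 0.64346.
Overall E[X²] = 0.16·64.5 + 0.3·110 + 0.3·9.36 + 0.24·0.64346 = 46.2824.

46.2824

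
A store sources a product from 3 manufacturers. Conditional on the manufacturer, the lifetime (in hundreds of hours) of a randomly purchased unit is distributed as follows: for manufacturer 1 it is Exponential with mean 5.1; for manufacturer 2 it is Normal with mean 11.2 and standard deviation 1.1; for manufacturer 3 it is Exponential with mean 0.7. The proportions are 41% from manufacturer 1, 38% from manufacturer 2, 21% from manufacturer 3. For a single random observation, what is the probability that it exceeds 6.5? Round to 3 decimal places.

Conditional on each manufacturer, P(X > 6.5): 1: 0.279568; 2: 0.99999; 3: 9.27397e-05.
By total probability, P(X > 6.5) = 0.41·0.279568 + 0.38·0.99999 + 0.21·9.27397e-05 = 0.494639.

0.495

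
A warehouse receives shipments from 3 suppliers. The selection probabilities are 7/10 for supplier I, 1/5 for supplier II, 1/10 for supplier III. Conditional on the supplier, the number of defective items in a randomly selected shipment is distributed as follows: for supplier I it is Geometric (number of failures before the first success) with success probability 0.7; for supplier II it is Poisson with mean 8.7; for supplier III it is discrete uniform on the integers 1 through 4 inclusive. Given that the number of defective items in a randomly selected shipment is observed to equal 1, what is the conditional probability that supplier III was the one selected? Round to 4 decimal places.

Likelihoods P(X=1 | ·): I: 0.21; II: 0.0014493; III: 0.25.
Posterior ∝ prior × likelihood. Numerator for III: 0.1·0.25 = 0.025.
Normalizing constant: 0.7·0.21 + 0.2·0.0014493 + 0.1·0.25 = 0.17229.
P(III | observation) = 0.025 / 0.17229 = 0.145104.

0.1451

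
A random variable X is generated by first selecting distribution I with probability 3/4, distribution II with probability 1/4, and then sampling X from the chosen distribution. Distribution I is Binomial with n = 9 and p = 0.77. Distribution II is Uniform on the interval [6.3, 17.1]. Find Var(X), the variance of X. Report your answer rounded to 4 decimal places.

Per component, I: μ=6.93, E[X²]=49.6188; II: μ=11.7, E[X²]=146.61.
E[X] = 0.75·6.93 + 0.25·11.7 = 8.1225.
E[X²] = 0.75·49.6188 + 0.25·146.61 = 73.8666.
Var(X) = E[X²] − (E[X])² = 73.8666 − 65.975 = 7.89159.

7.8916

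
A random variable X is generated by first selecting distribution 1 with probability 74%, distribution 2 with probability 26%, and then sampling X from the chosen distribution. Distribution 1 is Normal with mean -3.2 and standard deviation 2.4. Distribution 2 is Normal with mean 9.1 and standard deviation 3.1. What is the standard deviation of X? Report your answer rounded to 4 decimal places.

Per component, 1: μ=-3.2, E[X²]=16; 2: μ=9.1, E[X²]=92.42.
E[X] = 0.74·-3.2 + 0.26·9.1 = -0.002.
E[X²] = 0.74·16 + 0.26·92.42 = 35.8692.
Var(X) = E[X²] − (E[X])² = 35.8692 − 4e-06 = 35.8692.
SD(X) = √35.8692 = 5.98909.

5.9891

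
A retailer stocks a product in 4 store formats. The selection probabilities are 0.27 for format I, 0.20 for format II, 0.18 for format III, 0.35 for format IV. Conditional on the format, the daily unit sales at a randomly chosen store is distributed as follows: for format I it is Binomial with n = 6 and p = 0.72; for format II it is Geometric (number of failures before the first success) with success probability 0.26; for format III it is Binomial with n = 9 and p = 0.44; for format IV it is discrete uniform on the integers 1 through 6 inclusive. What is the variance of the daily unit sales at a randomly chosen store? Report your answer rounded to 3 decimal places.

4.211

Per component, I: μ=4.32, E[X²]=19.872; II: μ=2.84615, E[X²]=19.0473; III: μ=3.96, E[X²]=17.8992; IV: μ=3.5, E[X²]=15.1667.
E[X] = 0.27·4.32 + 0.2·2.84615 + 0.18·3.96 + 0.35·3.5 = 3.67343.
E[X²] = 0.27·19.872 + 0.2·19.0473 + 0.18·17.8992 + 0.35·15.1667 = 17.7051.
Var(X) = E[X²] − (E[X])² = 17.7051 − 13.4941 = 4.211.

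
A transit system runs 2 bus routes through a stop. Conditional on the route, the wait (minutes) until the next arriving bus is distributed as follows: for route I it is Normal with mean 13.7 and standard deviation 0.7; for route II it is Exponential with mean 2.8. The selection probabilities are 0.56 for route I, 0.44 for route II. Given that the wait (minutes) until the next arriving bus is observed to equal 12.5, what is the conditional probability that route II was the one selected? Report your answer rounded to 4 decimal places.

Likelihoods f(12.5 | ·): I: 0.131119; II: 0.00411176.
Posterior ∝ prior × likelihood. Numerator for II: 0.44·0.00411176 = 0.00180917.
Normalizing constant: 0.56·0.131119 + 0.44·0.00411176 = 0.0752357.
P(II | observation) = 0.00180917 / 0.0752357 = 0.0240467.

0.0240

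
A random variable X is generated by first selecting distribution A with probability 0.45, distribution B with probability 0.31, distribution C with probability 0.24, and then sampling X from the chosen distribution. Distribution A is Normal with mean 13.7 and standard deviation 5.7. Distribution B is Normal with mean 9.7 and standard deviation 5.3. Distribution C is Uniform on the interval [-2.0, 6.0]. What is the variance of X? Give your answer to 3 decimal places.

46.036

Per component, A: μ=13.7, E[X²]=220.18; B: μ=9.7, E[X²]=122.18; C: μ=2, E[X²]=9.33333.
E[X] = 0.45·13.7 + 0.31·9.7 + 0.24·2 = 9.652.
E[X²] = 0.45·220.18 + 0.31·122.18 + 0.24·9.33333 = 139.197.
Var(X) = E[X²] − (E[X])² = 139.197 − 93.1611 = 46.0357.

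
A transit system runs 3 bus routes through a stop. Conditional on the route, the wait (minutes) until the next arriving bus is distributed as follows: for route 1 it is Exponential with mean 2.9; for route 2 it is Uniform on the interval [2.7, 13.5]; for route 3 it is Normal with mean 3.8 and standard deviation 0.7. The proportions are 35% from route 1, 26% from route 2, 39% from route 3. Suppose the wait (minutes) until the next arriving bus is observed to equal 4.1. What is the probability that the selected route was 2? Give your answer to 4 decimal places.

0.0940

Likelihoods f(4.1 | ·): 1: 0.0838686; 2: 0.0925926; 3: 0.51991.
Posterior ∝ prior × likelihood. Numerator for 2: 0.26·0.0925926 = 0.0240741.
Normalizing constant: 0.35·0.0838686 + 0.26·0.0925926 + 0.39·0.51991 = 0.256193.
P(2 | observation) = 0.0240741 / 0.256193 = 0.0939686.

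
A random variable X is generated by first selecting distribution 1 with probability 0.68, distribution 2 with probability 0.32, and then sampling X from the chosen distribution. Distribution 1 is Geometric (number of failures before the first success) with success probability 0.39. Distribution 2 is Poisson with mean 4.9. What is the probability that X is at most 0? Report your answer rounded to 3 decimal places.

Conditional on each component, P(X ≤ 0): 1: 0.39; 2: 0.00744658.
By total probability, P(X ≤ 0) = 0.68·0.39 + 0.32·0.00744658 = 0.267583.

0.268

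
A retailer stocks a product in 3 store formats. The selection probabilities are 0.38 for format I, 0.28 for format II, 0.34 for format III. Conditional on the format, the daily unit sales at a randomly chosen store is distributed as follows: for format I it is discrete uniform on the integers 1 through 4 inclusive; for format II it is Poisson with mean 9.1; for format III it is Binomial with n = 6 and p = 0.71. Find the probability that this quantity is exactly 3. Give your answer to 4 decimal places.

0.1583

Conditional on each format, P(X = 3): I: 0.25; II: 0.0140247; III: 0.174582.
By total probability, P(X = 3) = 0.38·0.25 + 0.28·0.0140247 + 0.34·0.174582 = 0.158285.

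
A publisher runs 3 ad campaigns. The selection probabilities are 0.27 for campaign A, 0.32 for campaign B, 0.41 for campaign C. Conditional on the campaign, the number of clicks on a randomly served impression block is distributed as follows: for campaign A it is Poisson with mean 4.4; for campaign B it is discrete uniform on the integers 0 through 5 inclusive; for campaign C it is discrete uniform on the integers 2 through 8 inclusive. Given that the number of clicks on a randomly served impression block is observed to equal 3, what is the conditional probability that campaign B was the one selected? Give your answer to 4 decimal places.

0.3355

Likelihoods P(X=3 | ·): A: 0.174305; B: 0.166667; C: 0.142857.
Posterior ∝ prior × likelihood. Numerator for B: 0.32·0.166667 = 0.0533333.
Normalizing constant: 0.27·0.174305 + 0.32·0.166667 + 0.41·0.142857 = 0.158967.
P(B | observation) = 0.0533333 / 0.158967 = 0.335499.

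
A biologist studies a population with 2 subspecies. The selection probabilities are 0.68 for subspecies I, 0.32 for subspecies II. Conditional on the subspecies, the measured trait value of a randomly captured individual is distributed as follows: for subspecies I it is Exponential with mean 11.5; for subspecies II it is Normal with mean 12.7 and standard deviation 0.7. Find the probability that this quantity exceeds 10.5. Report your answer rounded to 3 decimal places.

Conditional on each subspecies, P(X > 10.5): I: 0.401301; II: 0.999163.
By total probability, P(X > 10.5) = 0.68·0.401301 + 0.32·0.999163 = 0.592617.

0.593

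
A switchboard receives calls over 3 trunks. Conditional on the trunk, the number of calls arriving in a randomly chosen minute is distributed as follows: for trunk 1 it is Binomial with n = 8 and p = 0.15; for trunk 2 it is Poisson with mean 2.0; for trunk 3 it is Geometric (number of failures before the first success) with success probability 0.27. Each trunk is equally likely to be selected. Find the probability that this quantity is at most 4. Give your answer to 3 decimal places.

0.912

Conditional on each trunk, P(X ≤ 4): 1: 0.997146; 2: 0.947347; 3: 0.792693.
By total probability, P(X ≤ 4) = 0.333333·0.997146 + 0.333333·0.947347 + 0.333333·0.792693 = 0.912395.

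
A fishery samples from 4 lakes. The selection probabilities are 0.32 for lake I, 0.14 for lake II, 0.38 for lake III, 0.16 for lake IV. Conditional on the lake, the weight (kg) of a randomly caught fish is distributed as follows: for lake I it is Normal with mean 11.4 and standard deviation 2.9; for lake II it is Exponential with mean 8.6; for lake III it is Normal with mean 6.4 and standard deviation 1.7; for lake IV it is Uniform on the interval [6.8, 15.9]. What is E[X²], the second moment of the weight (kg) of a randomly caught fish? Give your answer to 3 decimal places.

103.366

For each component E[X²] = Var + (mean)², giving I: 138.37; II: 147.92; III: 43.85; IV: 135.723.
Overall E[X²] = 0.32·138.37 + 0.14·147.92 + 0.38·43.85 + 0.16·135.723 = 103.366.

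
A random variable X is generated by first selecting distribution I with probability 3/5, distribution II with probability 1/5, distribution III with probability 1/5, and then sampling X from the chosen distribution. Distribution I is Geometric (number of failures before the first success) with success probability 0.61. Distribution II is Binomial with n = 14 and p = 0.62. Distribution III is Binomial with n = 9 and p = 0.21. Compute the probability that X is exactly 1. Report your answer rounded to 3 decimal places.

0.200

Conditional on each component, P(X = 1): I: 0.2379; II: 2.99024e-05; III: 0.286734.
By total probability, P(X = 1) = 0.6·0.2379 + 0.2·2.99024e-05 + 0.2·0.286734 = 0.200093.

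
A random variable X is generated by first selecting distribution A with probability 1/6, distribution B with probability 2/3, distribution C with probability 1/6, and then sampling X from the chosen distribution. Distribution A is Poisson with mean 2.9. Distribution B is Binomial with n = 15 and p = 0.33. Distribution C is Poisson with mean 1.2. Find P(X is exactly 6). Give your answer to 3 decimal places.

0.125

Conditional on each component, P(X = 6): A: 0.0454571; B: 0.175858; C: 0.00124911.
By total probability, P(X = 6) = 0.166667·0.0454571 + 0.666667·0.175858 + 0.166667·0.00124911 = 0.125023.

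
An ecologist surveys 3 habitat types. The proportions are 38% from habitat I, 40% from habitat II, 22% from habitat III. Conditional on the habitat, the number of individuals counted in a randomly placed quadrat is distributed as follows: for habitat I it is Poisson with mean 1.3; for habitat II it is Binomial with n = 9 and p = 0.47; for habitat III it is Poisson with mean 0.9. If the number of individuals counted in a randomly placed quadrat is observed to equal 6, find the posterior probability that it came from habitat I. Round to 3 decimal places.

0.013

Likelihoods P(X=6 | ·): I: 0.00182703; II: 0.134801; III: 0.000300094.
Posterior ∝ prior × likelihood. Numerator for I: 0.38·0.00182703 = 0.00069427.
Normalizing constant: 0.38·0.00182703 + 0.4·0.134801 + 0.22·0.000300094 = 0.0546808.
P(I | observation) = 0.00069427 / 0.0546808 = 0.0126968.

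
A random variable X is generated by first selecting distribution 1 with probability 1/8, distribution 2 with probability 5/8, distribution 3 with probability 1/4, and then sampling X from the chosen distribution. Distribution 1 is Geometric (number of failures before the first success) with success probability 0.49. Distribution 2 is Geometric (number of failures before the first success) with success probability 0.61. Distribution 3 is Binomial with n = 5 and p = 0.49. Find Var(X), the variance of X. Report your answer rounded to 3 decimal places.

Per component, 1: μ=1.04082, E[X²]=3.20741; 2: μ=0.639344, E[X²]=1.45687; 3: μ=2.45, E[X²]=7.252.
E[X] = 0.125·1.04082 + 0.625·0.639344 + 0.25·2.45 = 1.14219.
E[X²] = 0.125·3.20741 + 0.625·1.45687 + 0.25·7.252 = 3.12447.
Var(X) = E[X²] − (E[X])² = 3.12447 − 1.3046 = 1.81987.

1.820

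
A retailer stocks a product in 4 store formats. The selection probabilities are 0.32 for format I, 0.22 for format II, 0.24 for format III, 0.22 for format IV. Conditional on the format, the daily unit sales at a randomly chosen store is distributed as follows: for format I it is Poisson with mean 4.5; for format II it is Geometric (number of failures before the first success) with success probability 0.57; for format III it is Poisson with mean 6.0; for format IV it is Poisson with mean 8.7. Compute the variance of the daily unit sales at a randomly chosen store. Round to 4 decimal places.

Per component, I: μ=4.5, E[X²]=24.75; II: μ=0.754386, E[X²]=1.89258; III: μ=6, E[X²]=42; IV: μ=8.7, E[X²]=84.39.
E[X] = 0.32·4.5 + 0.22·0.754386 + 0.24·6 + 0.22·8.7 = 4.95996.
E[X²] = 0.32·24.75 + 0.22·1.89258 + 0.24·42 + 0.22·84.39 = 36.9822.
Var(X) = E[X²] − (E[X])² = 36.9822 − 24.6013 = 12.3809.

12.3809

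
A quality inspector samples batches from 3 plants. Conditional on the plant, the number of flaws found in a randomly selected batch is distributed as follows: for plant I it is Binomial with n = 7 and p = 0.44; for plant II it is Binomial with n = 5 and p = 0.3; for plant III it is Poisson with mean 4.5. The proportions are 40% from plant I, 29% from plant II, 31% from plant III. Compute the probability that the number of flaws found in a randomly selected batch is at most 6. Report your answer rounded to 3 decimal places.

Conditional on each plant, P(X ≤ 6): I: 0.996807; II: 1; III: 0.831051.
By total probability, P(X ≤ 6) = 0.4·0.996807 + 0.29·1 + 0.31·0.831051 = 0.946349.

0.946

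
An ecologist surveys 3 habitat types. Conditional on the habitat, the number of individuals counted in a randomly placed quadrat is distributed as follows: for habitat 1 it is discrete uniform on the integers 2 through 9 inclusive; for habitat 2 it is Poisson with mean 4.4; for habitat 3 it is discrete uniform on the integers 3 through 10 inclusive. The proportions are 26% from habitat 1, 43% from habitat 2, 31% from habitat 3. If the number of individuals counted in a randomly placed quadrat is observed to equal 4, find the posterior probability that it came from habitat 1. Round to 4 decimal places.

0.2115

Likelihoods P(X=4 | ·): 1: 0.125; 2: 0.191736; 3: 0.125.
Posterior ∝ prior × likelihood. Numerator for 1: 0.26·0.125 = 0.0325.
Normalizing constant: 0.26·0.125 + 0.43·0.191736 + 0.31·0.125 = 0.153696.
P(1 | observation) = 0.0325 / 0.153696 = 0.211456.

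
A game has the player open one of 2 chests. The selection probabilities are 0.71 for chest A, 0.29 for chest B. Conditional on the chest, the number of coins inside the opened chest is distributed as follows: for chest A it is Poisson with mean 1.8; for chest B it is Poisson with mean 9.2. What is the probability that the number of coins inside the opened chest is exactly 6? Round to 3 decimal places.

0.030

Conditional on each chest, P(X = 6): A: 0.00780859; B: 0.0850913.
By total probability, P(X = 6) = 0.71·0.00780859 + 0.29·0.0850913 = 0.0302206.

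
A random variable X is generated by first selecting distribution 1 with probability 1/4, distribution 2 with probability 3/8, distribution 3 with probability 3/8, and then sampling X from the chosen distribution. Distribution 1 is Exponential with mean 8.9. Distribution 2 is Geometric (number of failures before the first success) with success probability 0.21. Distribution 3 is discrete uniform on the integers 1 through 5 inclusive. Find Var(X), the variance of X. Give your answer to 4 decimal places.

Per component, 1: μ=8.9, E[X²]=158.42; 2: μ=3.7619, E[X²]=32.0658; 3: μ=3, E[X²]=11.
E[X] = 0.25·8.9 + 0.375·3.7619 + 0.375·3 = 4.76071.
E[X²] = 0.25·158.42 + 0.375·32.0658 + 0.375·11 = 55.7547.
Var(X) = E[X²] − (E[X])² = 55.7547 − 22.6644 = 33.0903.

33.0903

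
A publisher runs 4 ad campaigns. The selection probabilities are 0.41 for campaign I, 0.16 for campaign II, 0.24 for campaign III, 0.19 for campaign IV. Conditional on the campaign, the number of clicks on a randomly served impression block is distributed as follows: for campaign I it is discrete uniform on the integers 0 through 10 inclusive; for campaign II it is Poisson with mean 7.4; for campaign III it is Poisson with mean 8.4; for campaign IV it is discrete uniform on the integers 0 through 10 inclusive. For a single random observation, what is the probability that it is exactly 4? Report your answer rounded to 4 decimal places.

Conditional on each campaign, P(X = 4): I: 0.0909091; II: 0.0763724; III: 0.0466479; IV: 0.0909091.
By total probability, P(X = 4) = 0.41·0.0909091 + 0.16·0.0763724 + 0.24·0.0466479 + 0.19·0.0909091 = 0.0779605.

0.0780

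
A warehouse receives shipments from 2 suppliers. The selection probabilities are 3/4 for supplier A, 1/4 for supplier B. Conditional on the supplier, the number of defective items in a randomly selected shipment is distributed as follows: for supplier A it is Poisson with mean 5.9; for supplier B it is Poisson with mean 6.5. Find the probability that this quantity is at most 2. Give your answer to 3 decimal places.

Conditional on each supplier, P(X ≤ 2): A: 0.0665822; B: 0.0430359.
By total probability, P(X ≤ 2) = 0.75·0.0665822 + 0.25·0.0430359 = 0.0606956.

0.061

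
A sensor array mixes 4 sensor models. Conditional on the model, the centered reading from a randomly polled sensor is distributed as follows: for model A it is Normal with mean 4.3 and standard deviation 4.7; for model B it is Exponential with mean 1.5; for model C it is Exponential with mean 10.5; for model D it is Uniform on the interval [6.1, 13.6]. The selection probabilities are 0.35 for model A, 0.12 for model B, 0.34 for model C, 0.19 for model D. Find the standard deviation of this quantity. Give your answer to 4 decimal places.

7.6322

Per component, A: μ=4.3, E[X²]=40.58; B: μ=1.5, E[X²]=4.5; C: μ=10.5, E[X²]=220.5; D: μ=9.85, E[X²]=101.71.
E[X] = 0.35·4.3 + 0.12·1.5 + 0.34·10.5 + 0.19·9.85 = 7.1265.
E[X²] = 0.35·40.58 + 0.12·4.5 + 0.34·220.5 + 0.19·101.71 = 109.038.
Var(X) = E[X²] − (E[X])² = 109.038 − 50.787 = 58.2509.
SD(X) = √58.2509 = 7.63223.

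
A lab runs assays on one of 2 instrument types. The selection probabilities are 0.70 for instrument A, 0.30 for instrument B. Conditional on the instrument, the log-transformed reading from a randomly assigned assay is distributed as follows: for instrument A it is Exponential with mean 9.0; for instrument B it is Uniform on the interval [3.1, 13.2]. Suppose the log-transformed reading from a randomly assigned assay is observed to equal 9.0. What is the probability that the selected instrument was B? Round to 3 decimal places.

Likelihoods f(9.0 | ·): A: 0.0408755; B: 0.0990099.
Posterior ∝ prior × likelihood. Numerator for B: 0.3·0.0990099 = 0.029703.
Normalizing constant: 0.7·0.0408755 + 0.3·0.0990099 = 0.0583158.
P(B | observation) = 0.029703 / 0.0583158 = 0.509347.

0.509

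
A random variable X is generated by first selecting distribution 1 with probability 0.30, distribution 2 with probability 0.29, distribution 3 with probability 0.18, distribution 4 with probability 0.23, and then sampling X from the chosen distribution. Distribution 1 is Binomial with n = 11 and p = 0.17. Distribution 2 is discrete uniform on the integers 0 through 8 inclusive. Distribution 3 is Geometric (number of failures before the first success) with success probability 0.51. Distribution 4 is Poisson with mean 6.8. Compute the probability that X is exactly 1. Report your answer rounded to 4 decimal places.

0.1660

Conditional on each component, P(X = 1): 1: 0.29015; 2: 0.111111; 3: 0.2499; 4: 0.00757367.
By total probability, P(X = 1) = 0.3·0.29015 + 0.29·0.111111 + 0.18·0.2499 + 0.23·0.00757367 = 0.165991.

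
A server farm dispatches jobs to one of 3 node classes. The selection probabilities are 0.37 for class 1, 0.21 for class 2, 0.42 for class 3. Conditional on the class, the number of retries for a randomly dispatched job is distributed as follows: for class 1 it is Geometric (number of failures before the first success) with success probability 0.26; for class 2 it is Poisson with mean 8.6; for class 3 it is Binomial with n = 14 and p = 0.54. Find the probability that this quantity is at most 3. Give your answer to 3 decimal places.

0.271

Conditional on each class, P(X ≤ 3): 1: 0.700134; 2: 0.0280926; 3: 0.0138976.
By total probability, P(X ≤ 3) = 0.37·0.700134 + 0.21·0.0280926 + 0.42·0.0138976 = 0.270786.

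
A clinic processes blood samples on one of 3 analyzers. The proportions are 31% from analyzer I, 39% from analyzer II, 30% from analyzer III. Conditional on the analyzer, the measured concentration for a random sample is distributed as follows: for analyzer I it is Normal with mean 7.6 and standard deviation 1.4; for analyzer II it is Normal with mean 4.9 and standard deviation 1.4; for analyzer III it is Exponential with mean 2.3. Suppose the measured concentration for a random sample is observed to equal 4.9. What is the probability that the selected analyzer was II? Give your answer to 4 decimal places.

0.7916

Likelihoods f(4.9 | ·): I: 0.0443739; II: 0.284959; III: 0.0516459.
Posterior ∝ prior × likelihood. Numerator for II: 0.39·0.284959 = 0.111134.
Normalizing constant: 0.31·0.0443739 + 0.39·0.284959 + 0.3·0.0516459 = 0.140384.
P(II | observation) = 0.111134 / 0.140384 = 0.791645.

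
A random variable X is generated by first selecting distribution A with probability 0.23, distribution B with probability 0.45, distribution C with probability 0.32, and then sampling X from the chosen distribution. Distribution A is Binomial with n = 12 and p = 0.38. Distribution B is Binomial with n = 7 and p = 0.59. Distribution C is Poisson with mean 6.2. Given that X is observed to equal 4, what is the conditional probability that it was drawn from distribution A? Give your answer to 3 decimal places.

Likelihoods P(X=4 | ·): A: 0.225358; B: 0.292299; C: 0.124948.
Posterior ∝ prior × likelihood. Numerator for A: 0.23·0.225358 = 0.0518324.
Normalizing constant: 0.23·0.225358 + 0.45·0.292299 + 0.32·0.124948 = 0.22335.
P(A | observation) = 0.0518324 / 0.22335 = 0.232067.

0.232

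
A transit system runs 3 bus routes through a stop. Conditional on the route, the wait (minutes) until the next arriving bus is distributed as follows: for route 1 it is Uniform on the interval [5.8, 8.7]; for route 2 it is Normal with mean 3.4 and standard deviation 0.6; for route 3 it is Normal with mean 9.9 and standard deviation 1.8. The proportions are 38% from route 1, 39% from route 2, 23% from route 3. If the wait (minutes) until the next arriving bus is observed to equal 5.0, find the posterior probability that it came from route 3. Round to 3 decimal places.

Likelihoods f(5.0 | ·): 1: 0; 2: 0.0189933; 3: 0.00545091.
Posterior ∝ prior × likelihood. Numerator for 3: 0.23·0.00545091 = 0.00125371.
Normalizing constant: 0.38·0 + 0.39·0.0189933 + 0.23·0.00545091 = 0.0086611.
P(3 | observation) = 0.00125371 / 0.0086611 = 0.144752.

0.145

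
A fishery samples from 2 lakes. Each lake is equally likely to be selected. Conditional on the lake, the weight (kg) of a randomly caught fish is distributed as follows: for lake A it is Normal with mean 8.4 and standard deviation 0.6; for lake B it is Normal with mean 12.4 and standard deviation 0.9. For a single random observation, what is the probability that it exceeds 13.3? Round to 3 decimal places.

0.079

Conditional on each lake, P(X > 13.3): A: 2.22045e-16; B: 0.158655.
By total probability, P(X > 13.3) = 0.5·2.22045e-16 + 0.5·0.158655 = 0.0793276.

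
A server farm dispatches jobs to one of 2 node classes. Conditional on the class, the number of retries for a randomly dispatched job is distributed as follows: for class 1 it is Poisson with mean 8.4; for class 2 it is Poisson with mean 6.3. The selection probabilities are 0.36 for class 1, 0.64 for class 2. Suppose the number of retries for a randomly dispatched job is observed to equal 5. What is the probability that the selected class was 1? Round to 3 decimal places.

0.225

Likelihoods P(X=5 | ·): 1: 0.0783685; 2: 0.151868.
Posterior ∝ prior × likelihood. Numerator for 1: 0.36·0.0783685 = 0.0282127.
Normalizing constant: 0.36·0.0783685 + 0.64·0.151868 = 0.125408.
P(1 | observation) = 0.0282127 / 0.125408 = 0.224967.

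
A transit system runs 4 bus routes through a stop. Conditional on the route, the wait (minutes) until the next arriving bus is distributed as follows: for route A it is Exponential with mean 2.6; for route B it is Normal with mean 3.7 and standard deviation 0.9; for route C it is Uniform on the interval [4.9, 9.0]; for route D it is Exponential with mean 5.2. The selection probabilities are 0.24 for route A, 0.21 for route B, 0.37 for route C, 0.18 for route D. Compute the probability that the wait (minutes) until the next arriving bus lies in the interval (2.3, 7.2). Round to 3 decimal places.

0.560

Conditional on each route, P(2.3 < X < 7.2): A: 0.350163; B: 0.940043; C: 0.560976; D: 0.392132.
By total probability, P(2.3 < X < 7.2) = 0.24·0.350163 + 0.21·0.940043 + 0.37·0.560976 + 0.18·0.392132 = 0.559593.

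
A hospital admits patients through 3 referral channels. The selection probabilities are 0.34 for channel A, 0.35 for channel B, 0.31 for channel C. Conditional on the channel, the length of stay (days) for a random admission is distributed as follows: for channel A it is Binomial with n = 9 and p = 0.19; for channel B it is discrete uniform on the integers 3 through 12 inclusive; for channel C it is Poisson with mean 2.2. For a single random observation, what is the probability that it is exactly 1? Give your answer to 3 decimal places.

Conditional on each channel, P(X = 1): A: 0.316866; B: 0; C: 0.243767.
By total probability, P(X = 1) = 0.34·0.316866 + 0.35·0 + 0.31·0.243767 = 0.183302.

0.183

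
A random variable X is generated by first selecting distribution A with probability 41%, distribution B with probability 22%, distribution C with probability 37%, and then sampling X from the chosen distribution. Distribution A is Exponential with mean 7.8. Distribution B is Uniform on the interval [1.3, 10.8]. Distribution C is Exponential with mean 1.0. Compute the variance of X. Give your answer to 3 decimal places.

Per component, A: μ=7.8, E[X²]=121.68; B: μ=6.05, E[X²]=44.1233; C: μ=1, E[X²]=2.
E[X] = 0.41·7.8 + 0.22·6.05 + 0.37·1 = 4.899.
E[X²] = 0.41·121.68 + 0.22·44.1233 + 0.37·2 = 60.3359.
Var(X) = E[X²] − (E[X])² = 60.3359 − 24.0002 = 36.3357.

36.336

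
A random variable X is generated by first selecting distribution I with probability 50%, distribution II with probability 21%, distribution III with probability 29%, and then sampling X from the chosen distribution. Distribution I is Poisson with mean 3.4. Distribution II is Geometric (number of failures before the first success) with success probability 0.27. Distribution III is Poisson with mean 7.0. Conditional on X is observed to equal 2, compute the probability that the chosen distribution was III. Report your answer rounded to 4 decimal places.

Likelihoods P(X=2 | ·): I: 0.192898; II: 0.143883; III: 0.0223411.
Posterior ∝ prior × likelihood. Numerator for III: 0.29·0.0223411 = 0.00647892.
Normalizing constant: 0.5·0.192898 + 0.21·0.143883 + 0.29·0.0223411 = 0.133143.
P(III | observation) = 0.00647892 / 0.133143 = 0.0486613.

0.0487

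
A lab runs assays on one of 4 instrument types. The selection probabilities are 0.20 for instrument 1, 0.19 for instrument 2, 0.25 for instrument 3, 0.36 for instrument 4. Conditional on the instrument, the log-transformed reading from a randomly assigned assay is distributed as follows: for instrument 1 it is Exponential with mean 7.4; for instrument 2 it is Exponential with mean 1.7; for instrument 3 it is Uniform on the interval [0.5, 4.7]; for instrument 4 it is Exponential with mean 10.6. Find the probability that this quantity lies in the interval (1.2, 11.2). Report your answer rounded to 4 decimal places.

Conditional on each instrument, P(1.2 < X < 11.2): 1: 0.630168; 2: 0.492296; 3: 0.833333; 4: 0.545331.
By total probability, P(1.2 < X < 11.2) = 0.2·0.630168 + 0.19·0.492296 + 0.25·0.833333 + 0.36·0.545331 = 0.624222.

0.6242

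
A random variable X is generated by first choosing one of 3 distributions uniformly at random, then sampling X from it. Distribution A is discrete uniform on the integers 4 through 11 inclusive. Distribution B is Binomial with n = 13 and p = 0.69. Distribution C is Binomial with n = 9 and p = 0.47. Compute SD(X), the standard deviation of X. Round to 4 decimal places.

Per component, A: μ=7.5, E[X²]=61.5; B: μ=8.97, E[X²]=83.2416; C: μ=4.23, E[X²]=20.1348.
E[X] = 0.333333·7.5 + 0.333333·8.97 + 0.333333·4.23 = 6.9.
E[X²] = 0.333333·61.5 + 0.333333·83.2416 + 0.333333·20.1348 = 54.9588.
Var(X) = E[X²] − (E[X])² = 54.9588 − 47.61 = 7.3488.
SD(X) = √7.3488 = 2.71087.

2.7109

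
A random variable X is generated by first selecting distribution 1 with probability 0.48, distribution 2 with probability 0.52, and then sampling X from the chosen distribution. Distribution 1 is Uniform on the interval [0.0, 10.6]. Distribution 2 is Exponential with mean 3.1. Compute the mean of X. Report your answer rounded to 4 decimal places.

Component means — 1: 5.3; 2: 3.1.
E[X] = 0.48·5.3 + 0.52·3.1 = 4.156.

4.1560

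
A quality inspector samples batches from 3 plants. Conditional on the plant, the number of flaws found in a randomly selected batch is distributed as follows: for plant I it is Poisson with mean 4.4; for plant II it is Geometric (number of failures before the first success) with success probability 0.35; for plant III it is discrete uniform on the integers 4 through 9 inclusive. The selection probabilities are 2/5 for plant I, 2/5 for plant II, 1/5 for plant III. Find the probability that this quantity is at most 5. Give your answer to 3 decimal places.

Conditional on each plant, P(X ≤ 5): I: 0.719912; II: 0.924581; III: 0.333333.
By total probability, P(X ≤ 5) = 0.4·0.719912 + 0.4·0.924581 + 0.2·0.333333 = 0.724464.

0.724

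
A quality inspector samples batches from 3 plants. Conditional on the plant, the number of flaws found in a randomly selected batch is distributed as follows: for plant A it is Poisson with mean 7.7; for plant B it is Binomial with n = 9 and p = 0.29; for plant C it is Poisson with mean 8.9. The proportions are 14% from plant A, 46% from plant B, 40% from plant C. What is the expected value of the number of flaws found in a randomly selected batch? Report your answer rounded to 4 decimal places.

5.8386

Component means — A: 7.7; B: 2.61; C: 8.9.
E[X] = 0.14·7.7 + 0.46·2.61 + 0.4·8.9 = 5.8386.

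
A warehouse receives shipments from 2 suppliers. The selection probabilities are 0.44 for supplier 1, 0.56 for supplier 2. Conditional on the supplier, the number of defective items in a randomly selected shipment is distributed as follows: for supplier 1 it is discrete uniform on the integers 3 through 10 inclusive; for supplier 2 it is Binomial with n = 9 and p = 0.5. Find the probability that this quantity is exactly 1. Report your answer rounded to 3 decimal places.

0.010

Conditional on each supplier, P(X = 1): 1: 0; 2: 0.0175781.
By total probability, P(X = 1) = 0.44·0 + 0.56·0.0175781 = 0.00984375.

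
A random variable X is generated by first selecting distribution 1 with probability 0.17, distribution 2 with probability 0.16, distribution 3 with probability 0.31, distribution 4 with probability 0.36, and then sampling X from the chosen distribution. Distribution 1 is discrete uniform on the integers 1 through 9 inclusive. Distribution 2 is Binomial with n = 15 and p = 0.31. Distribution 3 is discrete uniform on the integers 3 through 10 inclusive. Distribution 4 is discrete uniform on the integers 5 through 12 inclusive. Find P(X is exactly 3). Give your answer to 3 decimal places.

Conditional on each component, P(X = 3): 1: 0.111111; 2: 0.157865; 3: 0.125; 4: 0.
By total probability, P(X = 3) = 0.17·0.111111 + 0.16·0.157865 + 0.31·0.125 + 0.36·0 = 0.0828973.

0.083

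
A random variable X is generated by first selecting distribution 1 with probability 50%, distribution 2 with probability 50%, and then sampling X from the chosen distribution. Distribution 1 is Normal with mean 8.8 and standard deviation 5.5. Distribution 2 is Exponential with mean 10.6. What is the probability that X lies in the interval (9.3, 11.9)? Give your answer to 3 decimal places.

Conditional on each component, P(9.3 < X < 11.9): 1: 0.177282; 2: 0.090461.
By total probability, P(9.3 < X < 11.9) = 0.5·0.177282 + 0.5·0.090461 = 0.133871.

0.134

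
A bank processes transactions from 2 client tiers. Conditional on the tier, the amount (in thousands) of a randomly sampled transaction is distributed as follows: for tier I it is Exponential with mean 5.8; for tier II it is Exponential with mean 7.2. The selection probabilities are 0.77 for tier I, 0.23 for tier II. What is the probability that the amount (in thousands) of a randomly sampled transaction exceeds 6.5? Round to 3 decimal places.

Conditional on each tier, P(X > 6.5): I: 0.326055; II: 0.405442.
By total probability, P(X > 6.5) = 0.77·0.326055 + 0.23·0.405442 = 0.344314.

0.344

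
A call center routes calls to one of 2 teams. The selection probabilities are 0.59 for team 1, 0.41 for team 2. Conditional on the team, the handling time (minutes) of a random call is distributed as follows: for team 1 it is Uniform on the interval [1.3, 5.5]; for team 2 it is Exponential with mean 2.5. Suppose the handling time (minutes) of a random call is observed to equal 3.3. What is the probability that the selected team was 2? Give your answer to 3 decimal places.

0.238

Likelihoods f(3.3 | ·): 1: 0.238095; 2: 0.106854.
Posterior ∝ prior × likelihood. Numerator for 2: 0.41·0.106854 = 0.0438102.
Normalizing constant: 0.59·0.238095 + 0.41·0.106854 = 0.184286.
P(2 | observation) = 0.0438102 / 0.184286 = 0.237729.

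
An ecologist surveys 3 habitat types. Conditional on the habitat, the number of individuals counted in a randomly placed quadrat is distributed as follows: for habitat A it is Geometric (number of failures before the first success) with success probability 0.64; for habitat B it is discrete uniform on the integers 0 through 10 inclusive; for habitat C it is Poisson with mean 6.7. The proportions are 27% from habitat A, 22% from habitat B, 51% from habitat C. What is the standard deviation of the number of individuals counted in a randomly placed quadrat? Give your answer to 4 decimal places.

Per component, A: μ=0.5625, E[X²]=1.19531; B: μ=5, E[X²]=35; C: μ=6.7, E[X²]=51.59.
E[X] = 0.27·0.5625 + 0.22·5 + 0.51·6.7 = 4.66888.
E[X²] = 0.27·1.19531 + 0.22·35 + 0.51·51.59 = 34.3336.
Var(X) = E[X²] − (E[X])² = 34.3336 − 21.7984 = 12.5352.
SD(X) = √12.5352 = 3.54051.

3.5405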